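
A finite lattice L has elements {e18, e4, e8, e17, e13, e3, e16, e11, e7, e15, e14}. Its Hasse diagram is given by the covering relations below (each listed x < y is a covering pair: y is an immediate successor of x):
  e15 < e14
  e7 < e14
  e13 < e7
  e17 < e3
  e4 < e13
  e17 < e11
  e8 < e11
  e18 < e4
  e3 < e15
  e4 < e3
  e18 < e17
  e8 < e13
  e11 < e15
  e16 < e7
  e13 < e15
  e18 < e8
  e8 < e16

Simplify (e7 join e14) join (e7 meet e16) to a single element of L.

e7 ∨ e14 = e14
e7 ∧ e16 = e16
e14 ∨ e16 = e14

e14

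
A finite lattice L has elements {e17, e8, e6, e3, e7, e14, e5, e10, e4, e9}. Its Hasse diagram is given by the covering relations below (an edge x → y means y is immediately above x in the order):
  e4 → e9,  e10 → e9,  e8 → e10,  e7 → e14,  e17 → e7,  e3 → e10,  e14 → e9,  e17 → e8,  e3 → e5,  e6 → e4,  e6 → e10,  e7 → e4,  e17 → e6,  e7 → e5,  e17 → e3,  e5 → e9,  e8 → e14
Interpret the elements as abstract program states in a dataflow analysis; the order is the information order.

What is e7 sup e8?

Common upper bounds of {e7, e8}: e14, e9.
The least among these is e14.

e14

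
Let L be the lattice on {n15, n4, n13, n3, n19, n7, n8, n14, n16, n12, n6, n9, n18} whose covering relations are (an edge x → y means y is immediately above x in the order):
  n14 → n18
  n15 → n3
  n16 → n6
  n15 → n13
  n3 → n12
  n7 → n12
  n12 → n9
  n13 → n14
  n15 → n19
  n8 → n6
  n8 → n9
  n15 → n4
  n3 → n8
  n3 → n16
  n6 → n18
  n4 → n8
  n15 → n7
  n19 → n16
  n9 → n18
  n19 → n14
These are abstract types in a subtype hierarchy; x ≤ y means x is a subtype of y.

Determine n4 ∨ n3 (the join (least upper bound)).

n8

Common upper bounds of {n4, n3}: n18, n6, n8, n9.
The least among these is n8.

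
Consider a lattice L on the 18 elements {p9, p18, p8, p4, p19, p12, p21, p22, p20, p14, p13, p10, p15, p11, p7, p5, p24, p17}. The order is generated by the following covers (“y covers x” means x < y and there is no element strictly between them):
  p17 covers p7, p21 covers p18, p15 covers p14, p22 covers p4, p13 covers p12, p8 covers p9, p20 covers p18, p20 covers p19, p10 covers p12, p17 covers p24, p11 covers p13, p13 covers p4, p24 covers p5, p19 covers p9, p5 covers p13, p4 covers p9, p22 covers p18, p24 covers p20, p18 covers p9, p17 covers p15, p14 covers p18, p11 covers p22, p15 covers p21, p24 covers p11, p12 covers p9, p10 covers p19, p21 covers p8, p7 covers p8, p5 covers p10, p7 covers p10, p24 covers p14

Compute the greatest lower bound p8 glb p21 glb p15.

Common lower bounds of {p8, p21, p15}: p8, p9.
The greatest among these is p8.

p8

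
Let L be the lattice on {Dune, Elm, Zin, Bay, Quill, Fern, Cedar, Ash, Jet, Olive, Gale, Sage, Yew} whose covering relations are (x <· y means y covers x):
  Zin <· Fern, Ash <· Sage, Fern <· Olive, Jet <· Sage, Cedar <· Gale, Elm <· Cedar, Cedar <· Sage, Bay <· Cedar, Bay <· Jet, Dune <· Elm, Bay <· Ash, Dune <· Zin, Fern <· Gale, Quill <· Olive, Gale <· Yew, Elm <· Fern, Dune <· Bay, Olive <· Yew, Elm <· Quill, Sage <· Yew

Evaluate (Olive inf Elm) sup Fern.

Fern

Olive ∧ Elm = Elm
Elm ∨ Fern = Fern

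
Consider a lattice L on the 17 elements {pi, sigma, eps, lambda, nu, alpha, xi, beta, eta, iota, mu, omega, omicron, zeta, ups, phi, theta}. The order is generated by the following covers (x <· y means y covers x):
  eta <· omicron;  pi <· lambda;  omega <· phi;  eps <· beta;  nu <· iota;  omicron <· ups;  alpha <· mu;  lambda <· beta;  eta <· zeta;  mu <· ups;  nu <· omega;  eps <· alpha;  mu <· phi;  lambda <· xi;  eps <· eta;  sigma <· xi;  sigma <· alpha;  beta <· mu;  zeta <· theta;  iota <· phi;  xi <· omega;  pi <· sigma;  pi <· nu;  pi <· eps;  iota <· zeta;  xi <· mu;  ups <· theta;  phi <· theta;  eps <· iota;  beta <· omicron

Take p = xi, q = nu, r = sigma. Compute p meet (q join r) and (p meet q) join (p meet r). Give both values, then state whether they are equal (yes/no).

xi; sigma; no

q join r = omega, so p meet (q join r) = xi meet omega = xi.
p meet q = pi and p meet r = sigma, so (p meet q) join (p meet r) = pi join sigma = sigma.
Equal: no.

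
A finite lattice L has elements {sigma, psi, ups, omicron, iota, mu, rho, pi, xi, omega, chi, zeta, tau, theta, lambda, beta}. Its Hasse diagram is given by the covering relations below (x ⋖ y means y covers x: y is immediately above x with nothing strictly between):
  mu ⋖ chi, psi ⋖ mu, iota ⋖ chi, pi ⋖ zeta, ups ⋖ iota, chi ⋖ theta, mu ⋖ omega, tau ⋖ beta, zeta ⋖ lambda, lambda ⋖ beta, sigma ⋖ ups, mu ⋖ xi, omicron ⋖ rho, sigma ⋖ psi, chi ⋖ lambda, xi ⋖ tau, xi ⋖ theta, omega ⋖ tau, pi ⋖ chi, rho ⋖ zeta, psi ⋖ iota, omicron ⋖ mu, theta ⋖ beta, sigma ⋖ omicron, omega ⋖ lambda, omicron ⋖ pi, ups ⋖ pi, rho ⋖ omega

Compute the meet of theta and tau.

Common lower bounds of {theta, tau}: mu, omicron, psi, sigma, xi.
The greatest among these is xi.

xi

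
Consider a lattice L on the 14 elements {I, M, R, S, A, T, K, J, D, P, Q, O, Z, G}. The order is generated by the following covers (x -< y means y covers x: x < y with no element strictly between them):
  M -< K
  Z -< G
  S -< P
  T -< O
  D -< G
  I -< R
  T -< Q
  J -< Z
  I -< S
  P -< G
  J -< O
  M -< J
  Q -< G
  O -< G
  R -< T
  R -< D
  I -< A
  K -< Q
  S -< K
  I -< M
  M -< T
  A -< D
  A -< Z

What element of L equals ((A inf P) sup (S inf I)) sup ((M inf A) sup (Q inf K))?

A ∧ P = I
S ∧ I = I
I ∨ I = I
M ∧ A = I
Q ∧ K = K
I ∨ K = K
I ∨ K = K

K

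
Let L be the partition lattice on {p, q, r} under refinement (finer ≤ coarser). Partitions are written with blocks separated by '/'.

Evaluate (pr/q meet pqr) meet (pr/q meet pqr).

pr/q

pr/q ∧ pqr = pr/q
pr/q ∧ pqr = pr/q
pr/q ∧ pr/q = pr/q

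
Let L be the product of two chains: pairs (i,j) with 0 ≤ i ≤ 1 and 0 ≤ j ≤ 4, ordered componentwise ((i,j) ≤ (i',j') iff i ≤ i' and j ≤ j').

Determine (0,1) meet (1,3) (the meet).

(0,1)

In a product of chains, the meet is componentwise min, giving (0,1).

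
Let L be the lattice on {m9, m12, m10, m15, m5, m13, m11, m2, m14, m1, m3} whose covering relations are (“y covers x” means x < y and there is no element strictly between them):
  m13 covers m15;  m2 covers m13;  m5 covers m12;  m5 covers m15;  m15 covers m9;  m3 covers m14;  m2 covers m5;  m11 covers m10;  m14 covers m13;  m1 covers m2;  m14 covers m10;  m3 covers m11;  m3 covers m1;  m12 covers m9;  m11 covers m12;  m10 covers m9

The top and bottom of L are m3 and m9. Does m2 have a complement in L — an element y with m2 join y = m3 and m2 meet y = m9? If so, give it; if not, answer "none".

Need y with m2 ∨ y = m3 and m2 ∧ y = m9.
Checking each element gives: m10.

m10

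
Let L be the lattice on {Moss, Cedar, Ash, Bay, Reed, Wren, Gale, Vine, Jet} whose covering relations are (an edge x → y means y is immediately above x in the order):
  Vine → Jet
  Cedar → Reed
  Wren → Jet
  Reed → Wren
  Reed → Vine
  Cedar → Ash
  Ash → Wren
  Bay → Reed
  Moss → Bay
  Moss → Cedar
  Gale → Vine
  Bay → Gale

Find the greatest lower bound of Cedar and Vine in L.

Cedar

Common lower bounds of {Cedar, Vine}: Cedar, Moss.
The greatest among these is Cedar.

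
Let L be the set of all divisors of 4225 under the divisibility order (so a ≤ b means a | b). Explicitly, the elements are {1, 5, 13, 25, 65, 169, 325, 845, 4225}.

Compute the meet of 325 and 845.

65

Common lower bounds of {325, 845}: 1, 13, 5, 65.
The greatest among these is 65.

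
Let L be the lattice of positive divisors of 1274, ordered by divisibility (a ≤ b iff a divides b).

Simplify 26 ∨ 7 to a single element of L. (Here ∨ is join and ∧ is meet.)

26 ∨ 7 = 182

182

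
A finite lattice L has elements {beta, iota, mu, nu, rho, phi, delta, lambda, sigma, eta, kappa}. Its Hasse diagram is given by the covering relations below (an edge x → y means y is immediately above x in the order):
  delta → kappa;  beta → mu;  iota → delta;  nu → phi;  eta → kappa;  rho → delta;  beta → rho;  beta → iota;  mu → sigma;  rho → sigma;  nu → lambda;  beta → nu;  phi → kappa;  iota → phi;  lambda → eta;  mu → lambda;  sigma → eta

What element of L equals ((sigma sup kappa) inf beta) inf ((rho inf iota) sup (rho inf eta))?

sigma ∨ kappa = kappa
kappa ∧ beta = beta
rho ∧ iota = beta
rho ∧ eta = rho
beta ∨ rho = rho
beta ∧ rho = beta

beta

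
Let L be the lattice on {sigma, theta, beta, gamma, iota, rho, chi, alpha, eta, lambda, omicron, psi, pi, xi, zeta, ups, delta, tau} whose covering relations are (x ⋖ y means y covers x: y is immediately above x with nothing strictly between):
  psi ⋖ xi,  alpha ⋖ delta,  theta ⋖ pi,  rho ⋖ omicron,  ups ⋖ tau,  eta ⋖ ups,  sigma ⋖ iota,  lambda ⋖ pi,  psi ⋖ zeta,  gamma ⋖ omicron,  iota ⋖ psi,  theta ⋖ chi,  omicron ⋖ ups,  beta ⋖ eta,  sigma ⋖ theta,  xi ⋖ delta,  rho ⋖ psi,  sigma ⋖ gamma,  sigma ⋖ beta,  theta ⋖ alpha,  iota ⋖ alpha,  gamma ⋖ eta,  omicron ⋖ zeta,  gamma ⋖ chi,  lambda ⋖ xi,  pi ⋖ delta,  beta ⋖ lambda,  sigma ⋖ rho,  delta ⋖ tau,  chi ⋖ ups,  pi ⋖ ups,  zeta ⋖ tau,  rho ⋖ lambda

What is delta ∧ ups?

Common lower bounds of {delta, ups}: beta, lambda, pi, rho, sigma, theta.
The greatest among these is pi.

pi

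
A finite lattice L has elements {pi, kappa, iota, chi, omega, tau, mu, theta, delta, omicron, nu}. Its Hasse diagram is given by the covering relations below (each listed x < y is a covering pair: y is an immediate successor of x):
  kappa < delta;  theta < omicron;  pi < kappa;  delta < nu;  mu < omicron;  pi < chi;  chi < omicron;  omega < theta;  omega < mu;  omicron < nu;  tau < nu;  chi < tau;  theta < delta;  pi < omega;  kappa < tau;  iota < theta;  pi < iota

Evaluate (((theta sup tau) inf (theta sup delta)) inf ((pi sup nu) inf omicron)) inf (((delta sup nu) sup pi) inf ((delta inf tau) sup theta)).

theta ∨ tau = nu
theta ∨ delta = delta
nu ∧ delta = delta
pi ∨ nu = nu
nu ∧ omicron = omicron
delta ∧ omicron = theta
delta ∨ nu = nu
nu ∨ pi = nu
delta ∧ tau = kappa
kappa ∨ theta = delta
nu ∧ delta = delta
theta ∧ delta = theta

theta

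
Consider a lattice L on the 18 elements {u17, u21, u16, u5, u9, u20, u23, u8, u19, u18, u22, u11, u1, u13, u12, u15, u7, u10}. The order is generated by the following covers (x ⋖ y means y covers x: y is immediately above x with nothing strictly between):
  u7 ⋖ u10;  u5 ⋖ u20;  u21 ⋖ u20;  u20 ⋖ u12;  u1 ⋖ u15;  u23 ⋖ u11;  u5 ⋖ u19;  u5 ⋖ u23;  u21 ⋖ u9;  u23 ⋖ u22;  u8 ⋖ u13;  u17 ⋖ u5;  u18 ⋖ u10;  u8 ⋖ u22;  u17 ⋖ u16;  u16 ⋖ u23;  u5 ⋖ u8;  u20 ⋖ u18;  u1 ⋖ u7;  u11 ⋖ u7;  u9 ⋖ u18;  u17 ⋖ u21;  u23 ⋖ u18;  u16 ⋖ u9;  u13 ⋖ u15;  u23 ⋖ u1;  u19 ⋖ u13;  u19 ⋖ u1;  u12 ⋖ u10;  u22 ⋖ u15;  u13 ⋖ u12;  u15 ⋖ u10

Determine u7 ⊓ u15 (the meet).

u1

Common lower bounds of {u7, u15}: u1, u16, u17, u19, u23, u5.
The greatest among these is u1.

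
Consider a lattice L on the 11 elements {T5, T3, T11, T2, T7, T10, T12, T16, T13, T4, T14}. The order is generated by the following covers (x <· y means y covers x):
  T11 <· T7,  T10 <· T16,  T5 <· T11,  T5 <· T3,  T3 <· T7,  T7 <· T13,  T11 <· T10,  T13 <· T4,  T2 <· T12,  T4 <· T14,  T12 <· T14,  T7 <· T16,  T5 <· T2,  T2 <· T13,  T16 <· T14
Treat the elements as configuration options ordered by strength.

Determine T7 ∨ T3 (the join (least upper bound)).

T7

Common upper bounds of {T7, T3}: T13, T14, T16, T4, T7.
The least among these is T7.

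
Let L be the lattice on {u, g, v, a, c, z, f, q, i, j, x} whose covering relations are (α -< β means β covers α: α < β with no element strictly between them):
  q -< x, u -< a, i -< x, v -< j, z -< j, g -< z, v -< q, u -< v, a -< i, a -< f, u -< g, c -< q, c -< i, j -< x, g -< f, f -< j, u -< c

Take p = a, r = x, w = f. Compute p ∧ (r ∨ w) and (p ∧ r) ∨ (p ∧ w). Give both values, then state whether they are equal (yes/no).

r ∨ w = x, so p ∧ (r ∨ w) = a ∧ x = a.
p ∧ r = a and p ∧ w = a, so (p ∧ r) ∨ (p ∧ w) = a ∨ a = a.
Equal: yes.

a; a; yes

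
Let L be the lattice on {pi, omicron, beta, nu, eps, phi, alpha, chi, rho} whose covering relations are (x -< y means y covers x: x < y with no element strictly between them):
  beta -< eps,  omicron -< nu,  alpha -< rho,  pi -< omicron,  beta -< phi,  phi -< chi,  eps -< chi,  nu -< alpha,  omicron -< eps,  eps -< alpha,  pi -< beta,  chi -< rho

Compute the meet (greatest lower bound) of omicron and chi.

Common lower bounds of {omicron, chi}: omicron, pi.
The greatest among these is omicron.

omicron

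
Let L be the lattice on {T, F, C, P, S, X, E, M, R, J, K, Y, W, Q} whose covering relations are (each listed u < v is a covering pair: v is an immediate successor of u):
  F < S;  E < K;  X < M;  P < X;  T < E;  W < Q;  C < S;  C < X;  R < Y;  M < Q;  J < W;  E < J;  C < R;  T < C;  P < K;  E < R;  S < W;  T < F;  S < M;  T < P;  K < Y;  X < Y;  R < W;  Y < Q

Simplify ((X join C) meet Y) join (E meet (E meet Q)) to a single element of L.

Y

X ∨ C = X
X ∧ Y = X
E ∧ Q = E
E ∧ E = E
X ∨ E = Y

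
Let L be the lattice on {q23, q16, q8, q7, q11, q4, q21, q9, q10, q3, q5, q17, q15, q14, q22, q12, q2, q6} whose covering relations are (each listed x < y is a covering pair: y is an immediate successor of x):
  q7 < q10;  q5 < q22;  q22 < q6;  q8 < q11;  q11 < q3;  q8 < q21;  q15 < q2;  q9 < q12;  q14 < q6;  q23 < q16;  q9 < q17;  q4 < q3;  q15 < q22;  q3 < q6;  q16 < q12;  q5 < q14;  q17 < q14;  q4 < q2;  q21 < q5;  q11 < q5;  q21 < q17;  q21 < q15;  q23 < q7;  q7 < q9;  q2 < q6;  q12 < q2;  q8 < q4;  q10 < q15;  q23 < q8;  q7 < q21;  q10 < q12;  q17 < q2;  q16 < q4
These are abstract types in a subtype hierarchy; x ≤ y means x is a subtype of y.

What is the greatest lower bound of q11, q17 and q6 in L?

Common lower bounds of {q11, q17, q6}: q23, q8.
The greatest among these is q8.

q8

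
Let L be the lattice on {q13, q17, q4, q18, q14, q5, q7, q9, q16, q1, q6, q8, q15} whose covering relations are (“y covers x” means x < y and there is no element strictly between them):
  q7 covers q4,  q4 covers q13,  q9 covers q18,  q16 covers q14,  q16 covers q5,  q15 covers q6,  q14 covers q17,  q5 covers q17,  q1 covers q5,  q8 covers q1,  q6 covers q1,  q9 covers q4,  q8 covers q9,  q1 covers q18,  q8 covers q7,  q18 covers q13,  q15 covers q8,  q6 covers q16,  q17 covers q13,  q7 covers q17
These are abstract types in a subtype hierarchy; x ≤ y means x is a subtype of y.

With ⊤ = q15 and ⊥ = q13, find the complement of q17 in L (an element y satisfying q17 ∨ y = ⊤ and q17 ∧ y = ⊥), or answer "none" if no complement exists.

none

For every candidate y, either q17 ∨ y ≠ q15 or q17 ∧ y ≠ q13; no complement exists.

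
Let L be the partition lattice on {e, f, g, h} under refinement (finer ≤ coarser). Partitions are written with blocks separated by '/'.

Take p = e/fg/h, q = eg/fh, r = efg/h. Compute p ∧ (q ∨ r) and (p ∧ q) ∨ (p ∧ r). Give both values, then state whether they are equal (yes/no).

q ∨ r = efgh, so p ∧ (q ∨ r) = e/fg/h ∧ efgh = e/fg/h.
p ∧ q = e/f/g/h and p ∧ r = e/fg/h, so (p ∧ q) ∨ (p ∧ r) = e/f/g/h ∨ e/fg/h = e/fg/h.
Equal: yes.

e/fg/h; e/fg/h; yes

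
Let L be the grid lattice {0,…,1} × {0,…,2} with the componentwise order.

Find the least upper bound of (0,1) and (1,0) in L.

In a product of chains, the join is componentwise max, giving (1,1).

(1,1)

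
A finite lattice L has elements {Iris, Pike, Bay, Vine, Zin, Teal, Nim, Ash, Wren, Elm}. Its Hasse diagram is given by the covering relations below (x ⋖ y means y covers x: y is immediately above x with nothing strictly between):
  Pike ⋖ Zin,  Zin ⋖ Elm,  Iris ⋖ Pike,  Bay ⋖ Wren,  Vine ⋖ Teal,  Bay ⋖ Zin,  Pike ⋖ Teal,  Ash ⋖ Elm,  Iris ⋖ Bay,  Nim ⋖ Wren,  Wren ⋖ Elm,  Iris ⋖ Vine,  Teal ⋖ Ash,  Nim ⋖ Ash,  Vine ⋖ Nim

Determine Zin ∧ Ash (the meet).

Common lower bounds of {Zin, Ash}: Iris, Pike.
The greatest among these is Pike.

Pike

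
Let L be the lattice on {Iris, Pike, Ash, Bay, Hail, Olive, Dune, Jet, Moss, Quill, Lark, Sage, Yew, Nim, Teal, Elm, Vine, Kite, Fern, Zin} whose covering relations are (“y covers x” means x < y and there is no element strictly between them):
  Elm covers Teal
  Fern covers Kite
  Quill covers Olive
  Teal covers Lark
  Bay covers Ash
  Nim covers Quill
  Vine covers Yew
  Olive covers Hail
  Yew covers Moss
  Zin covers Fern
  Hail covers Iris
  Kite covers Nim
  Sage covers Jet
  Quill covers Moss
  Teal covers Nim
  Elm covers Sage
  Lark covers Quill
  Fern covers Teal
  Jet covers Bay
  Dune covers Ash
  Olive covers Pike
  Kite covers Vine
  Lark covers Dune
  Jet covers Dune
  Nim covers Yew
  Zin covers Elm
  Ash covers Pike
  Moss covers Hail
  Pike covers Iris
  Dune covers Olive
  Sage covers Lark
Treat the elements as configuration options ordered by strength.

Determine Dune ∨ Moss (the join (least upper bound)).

Common upper bounds of {Dune, Moss}: Elm, Fern, Lark, Sage, Teal, Zin.
The least among these is Lark.

Lark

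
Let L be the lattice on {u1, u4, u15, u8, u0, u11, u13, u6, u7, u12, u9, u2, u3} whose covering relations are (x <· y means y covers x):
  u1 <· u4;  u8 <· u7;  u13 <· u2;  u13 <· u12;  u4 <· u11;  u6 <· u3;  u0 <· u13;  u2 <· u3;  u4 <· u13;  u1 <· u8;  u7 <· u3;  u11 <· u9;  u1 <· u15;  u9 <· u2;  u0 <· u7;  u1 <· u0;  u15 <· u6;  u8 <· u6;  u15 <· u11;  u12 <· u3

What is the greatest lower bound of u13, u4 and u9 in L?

Common lower bounds of {u13, u4, u9}: u1, u4.
The greatest among these is u4.

u4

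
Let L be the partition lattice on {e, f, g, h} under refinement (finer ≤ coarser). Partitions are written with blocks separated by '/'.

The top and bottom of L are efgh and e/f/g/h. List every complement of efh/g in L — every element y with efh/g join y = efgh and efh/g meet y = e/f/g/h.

e/f/gh, e/fg/h, eg/f/h

Need y with efh/g ∨ y = efgh and efh/g ∧ y = e/f/g/h.
Checking each element gives: e/f/gh, e/fg/h, eg/f/h.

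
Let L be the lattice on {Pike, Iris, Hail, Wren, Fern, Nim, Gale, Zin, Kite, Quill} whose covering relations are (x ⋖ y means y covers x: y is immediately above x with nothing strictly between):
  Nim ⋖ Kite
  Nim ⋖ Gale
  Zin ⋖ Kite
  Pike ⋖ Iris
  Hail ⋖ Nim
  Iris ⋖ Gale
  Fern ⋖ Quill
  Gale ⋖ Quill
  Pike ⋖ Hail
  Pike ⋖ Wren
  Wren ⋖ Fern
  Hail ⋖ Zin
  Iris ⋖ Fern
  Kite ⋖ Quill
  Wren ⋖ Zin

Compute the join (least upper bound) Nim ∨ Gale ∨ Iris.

Common upper bounds of {Nim, Gale, Iris}: Gale, Quill.
The least among these is Gale.

Gale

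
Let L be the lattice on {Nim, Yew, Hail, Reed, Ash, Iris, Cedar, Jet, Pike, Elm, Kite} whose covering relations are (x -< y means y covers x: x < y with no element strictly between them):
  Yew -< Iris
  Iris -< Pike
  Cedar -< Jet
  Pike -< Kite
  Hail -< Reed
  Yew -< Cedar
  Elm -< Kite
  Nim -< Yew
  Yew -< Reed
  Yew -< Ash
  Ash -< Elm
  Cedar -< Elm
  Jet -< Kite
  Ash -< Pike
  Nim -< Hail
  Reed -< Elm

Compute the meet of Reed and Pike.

Common lower bounds of {Reed, Pike}: Nim, Yew.
The greatest among these is Yew.

Yew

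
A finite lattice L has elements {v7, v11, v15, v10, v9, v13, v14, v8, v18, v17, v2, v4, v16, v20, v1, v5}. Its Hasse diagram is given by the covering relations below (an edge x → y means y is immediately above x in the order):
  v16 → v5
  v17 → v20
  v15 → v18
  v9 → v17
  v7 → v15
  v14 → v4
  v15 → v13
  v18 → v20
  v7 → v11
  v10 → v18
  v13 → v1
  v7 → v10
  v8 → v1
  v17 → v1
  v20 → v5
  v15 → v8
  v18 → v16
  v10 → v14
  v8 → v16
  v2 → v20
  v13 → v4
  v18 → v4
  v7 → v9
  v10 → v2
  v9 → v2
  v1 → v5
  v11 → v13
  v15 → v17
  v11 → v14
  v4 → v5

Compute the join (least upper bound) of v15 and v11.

Common upper bounds of {v15, v11}: v1, v13, v4, v5.
The least among these is v13.

v13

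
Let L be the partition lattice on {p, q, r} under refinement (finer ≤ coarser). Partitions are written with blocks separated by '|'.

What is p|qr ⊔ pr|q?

pqr

The join of p|qr and pr|q merges any blocks that overlap across the partitions, giving pqr.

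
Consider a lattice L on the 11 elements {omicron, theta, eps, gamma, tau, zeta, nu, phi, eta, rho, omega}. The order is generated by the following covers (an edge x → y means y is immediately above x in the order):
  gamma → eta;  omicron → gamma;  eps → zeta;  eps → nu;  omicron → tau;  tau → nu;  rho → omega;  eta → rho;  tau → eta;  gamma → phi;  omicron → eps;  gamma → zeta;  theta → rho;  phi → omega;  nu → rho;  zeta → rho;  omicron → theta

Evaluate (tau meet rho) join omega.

tau ∧ rho = tau
tau ∨ omega = omega

omega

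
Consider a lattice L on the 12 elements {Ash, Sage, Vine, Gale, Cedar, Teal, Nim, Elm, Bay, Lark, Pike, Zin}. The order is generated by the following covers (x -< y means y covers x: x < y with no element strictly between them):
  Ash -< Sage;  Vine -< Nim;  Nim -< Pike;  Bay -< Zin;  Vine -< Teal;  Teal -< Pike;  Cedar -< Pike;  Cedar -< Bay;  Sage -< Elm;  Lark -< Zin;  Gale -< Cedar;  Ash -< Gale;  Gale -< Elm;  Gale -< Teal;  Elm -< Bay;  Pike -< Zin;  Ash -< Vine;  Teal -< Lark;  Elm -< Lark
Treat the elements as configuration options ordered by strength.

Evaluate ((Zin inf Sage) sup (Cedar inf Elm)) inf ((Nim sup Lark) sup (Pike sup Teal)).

Elm

Zin ∧ Sage = Sage
Cedar ∧ Elm = Gale
Sage ∨ Gale = Elm
Nim ∨ Lark = Zin
Pike ∨ Teal = Pike
Zin ∨ Pike = Zin
Elm ∧ Zin = Elm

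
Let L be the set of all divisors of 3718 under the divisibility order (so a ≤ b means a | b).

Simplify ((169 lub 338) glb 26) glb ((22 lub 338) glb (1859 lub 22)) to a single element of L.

26

169 ∨ 338 = 338
338 ∧ 26 = 26
22 ∨ 338 = 3718
1859 ∨ 22 = 3718
3718 ∧ 3718 = 3718
26 ∧ 3718 = 26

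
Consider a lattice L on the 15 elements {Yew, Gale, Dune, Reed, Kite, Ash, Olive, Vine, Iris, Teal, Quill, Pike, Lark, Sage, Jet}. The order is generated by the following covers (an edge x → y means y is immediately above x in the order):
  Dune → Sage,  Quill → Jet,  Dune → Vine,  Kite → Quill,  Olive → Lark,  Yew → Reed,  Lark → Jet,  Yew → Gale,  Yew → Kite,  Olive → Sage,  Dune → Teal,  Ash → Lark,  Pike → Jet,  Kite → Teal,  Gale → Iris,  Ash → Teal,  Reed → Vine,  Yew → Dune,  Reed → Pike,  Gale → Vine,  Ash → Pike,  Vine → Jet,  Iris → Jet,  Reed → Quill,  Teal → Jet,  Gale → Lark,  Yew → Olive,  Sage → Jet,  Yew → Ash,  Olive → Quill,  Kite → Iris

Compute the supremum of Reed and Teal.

Common upper bounds of {Reed, Teal}: Jet.
The least among these is Jet.

Jet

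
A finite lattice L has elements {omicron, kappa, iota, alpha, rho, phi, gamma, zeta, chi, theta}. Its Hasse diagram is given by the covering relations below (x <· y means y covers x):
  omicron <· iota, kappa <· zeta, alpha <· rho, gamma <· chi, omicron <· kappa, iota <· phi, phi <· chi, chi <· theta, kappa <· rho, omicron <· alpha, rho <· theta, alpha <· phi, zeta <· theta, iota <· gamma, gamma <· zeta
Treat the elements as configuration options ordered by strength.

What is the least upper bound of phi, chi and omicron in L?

Common upper bounds of {phi, chi, omicron}: chi, theta.
The least among these is chi.

chi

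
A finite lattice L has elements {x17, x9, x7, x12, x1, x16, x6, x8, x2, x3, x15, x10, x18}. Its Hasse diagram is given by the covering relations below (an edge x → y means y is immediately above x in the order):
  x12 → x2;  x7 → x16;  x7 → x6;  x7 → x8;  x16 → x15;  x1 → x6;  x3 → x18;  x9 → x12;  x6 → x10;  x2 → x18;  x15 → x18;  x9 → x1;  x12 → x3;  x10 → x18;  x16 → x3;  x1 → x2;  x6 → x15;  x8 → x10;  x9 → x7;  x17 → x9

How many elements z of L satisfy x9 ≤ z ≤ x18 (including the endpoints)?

The interval [x9, x18] = {x1, x10, x12, x15, x16, x18, x2, x3, x6, x7, x8, x9}, which has 12 elements.

12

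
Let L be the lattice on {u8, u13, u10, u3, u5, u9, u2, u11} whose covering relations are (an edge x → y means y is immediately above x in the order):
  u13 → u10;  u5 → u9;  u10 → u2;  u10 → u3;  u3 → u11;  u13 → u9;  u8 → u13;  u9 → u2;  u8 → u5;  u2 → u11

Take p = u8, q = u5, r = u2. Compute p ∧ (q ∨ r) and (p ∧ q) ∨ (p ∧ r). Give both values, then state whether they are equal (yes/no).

u8; u8; yes

q ∨ r = u2, so p ∧ (q ∨ r) = u8 ∧ u2 = u8.
p ∧ q = u8 and p ∧ r = u8, so (p ∧ q) ∨ (p ∧ r) = u8 ∨ u8 = u8.
Equal: yes.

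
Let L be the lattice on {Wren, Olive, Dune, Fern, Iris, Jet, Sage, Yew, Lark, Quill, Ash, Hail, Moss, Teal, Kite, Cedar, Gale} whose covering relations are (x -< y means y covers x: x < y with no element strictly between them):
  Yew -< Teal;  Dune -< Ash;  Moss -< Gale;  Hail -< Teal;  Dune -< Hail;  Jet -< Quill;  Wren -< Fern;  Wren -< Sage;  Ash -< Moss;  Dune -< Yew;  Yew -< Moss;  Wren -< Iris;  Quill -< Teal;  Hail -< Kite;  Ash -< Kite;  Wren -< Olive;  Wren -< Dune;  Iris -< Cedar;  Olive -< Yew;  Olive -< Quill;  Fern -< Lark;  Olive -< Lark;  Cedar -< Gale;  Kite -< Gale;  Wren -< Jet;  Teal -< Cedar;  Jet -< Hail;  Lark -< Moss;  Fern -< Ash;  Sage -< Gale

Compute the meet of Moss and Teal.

Common lower bounds of {Moss, Teal}: Dune, Olive, Wren, Yew.
The greatest among these is Yew.

Yew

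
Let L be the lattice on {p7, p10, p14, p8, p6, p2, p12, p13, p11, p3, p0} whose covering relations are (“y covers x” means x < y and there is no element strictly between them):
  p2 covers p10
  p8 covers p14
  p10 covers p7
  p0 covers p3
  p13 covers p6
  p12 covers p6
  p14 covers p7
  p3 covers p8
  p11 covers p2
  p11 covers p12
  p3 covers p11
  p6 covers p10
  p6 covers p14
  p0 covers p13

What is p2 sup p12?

Common upper bounds of {p2, p12}: p0, p11, p3.
The least among these is p11.

p11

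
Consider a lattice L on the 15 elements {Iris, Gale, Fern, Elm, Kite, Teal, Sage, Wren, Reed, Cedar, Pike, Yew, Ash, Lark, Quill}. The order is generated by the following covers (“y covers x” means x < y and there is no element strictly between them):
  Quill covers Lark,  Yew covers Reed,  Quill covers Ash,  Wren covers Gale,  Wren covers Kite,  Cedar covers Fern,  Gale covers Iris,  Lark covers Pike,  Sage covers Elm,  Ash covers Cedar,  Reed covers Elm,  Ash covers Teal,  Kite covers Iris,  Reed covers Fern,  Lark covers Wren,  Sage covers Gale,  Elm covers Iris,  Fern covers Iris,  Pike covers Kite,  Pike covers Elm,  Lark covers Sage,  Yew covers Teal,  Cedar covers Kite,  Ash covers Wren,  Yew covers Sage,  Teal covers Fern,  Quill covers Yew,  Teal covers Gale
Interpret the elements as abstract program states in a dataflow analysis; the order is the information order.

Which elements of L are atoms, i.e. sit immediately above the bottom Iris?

Elm, Fern, Gale, Kite

The atoms are exactly the elements that cover Iris: Elm, Fern, Gale, Kite.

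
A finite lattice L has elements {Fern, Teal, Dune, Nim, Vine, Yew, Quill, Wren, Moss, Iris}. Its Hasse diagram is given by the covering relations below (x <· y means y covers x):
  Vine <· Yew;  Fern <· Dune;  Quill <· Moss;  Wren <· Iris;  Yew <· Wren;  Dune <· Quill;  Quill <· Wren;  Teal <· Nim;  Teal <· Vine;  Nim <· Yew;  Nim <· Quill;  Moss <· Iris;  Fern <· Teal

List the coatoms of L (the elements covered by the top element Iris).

The coatoms are exactly the elements covered by Iris: Moss, Wren.

Moss, Wren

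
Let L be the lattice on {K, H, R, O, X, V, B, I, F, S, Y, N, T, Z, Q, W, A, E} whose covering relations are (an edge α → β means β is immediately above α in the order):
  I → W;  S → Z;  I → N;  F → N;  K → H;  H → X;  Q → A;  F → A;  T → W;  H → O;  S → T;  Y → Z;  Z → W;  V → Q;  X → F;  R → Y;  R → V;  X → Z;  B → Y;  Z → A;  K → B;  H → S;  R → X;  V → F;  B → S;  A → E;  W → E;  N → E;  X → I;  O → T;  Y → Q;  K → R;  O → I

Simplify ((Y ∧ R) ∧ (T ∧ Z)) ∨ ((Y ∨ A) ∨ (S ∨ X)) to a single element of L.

Y ∧ R = R
T ∧ Z = S
R ∧ S = K
Y ∨ A = A
S ∨ X = Z
A ∨ Z = A
K ∨ A = A

A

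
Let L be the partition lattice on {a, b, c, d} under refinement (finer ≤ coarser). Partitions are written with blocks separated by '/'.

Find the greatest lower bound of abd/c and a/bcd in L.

Common lower bounds of {abd/c, a/bcd}: a/b/c/d, a/bd/c.
The greatest among these is a/bd/c.

a/bd/c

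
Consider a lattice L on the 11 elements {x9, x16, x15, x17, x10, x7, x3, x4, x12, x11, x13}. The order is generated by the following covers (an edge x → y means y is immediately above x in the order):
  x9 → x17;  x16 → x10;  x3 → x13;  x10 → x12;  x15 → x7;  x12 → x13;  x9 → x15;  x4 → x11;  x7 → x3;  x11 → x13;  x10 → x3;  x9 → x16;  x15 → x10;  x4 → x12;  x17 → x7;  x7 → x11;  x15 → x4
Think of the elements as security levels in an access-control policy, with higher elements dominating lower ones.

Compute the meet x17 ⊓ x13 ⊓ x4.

x9

Common lower bounds of {x17, x13, x4}: x9.
The greatest among these is x9.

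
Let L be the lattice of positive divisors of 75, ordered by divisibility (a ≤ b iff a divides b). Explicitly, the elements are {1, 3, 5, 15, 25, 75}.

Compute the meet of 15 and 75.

15

In the divisibility order, the meet is the greatest common divisor: gcd(15, 75) = 15.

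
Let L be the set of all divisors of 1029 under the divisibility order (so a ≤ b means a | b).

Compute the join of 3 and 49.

In the divisibility order, the join is the least common multiple: lcm(3, 49) = 147.

147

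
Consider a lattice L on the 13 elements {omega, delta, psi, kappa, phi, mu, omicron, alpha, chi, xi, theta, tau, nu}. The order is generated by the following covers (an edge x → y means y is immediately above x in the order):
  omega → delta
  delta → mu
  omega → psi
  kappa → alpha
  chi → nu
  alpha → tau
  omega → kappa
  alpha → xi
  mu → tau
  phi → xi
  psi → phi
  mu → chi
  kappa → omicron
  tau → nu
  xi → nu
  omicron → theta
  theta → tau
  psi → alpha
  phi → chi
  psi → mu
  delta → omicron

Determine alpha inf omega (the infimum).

omega

Common lower bounds of {alpha, omega}: omega.
The greatest among these is omega.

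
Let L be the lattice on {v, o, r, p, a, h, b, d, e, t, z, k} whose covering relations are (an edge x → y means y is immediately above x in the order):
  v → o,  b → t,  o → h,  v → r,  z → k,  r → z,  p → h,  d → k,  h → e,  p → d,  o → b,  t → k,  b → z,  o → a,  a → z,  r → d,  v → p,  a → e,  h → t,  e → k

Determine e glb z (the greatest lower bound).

Common lower bounds of {e, z}: a, o, v.
The greatest among these is a.

a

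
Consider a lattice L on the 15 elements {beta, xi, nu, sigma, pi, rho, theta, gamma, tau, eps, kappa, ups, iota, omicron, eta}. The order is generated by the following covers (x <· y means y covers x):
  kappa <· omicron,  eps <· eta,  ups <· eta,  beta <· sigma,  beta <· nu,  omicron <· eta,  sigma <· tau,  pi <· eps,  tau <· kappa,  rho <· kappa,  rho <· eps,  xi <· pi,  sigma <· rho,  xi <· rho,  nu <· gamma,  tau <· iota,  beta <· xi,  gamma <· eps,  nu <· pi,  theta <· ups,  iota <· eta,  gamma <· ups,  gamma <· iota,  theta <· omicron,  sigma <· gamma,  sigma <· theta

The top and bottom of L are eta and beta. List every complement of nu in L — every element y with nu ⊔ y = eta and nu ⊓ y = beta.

Need y with nu ∨ y = eta and nu ∧ y = beta.
Checking each element gives: kappa, omicron.

kappa, omicron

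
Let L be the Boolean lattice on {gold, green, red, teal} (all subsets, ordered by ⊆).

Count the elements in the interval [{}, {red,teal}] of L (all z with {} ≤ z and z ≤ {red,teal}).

The interval [{}, {red,teal}] = {{red,teal}, {red}, {teal}, {}}, which has 4 elements.

4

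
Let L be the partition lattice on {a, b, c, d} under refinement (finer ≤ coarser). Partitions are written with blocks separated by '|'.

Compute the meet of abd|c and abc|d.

The meet (common refinement) of abd|c and abc|d intersects blocks pairwise, giving ab|c|d.

ab|c|d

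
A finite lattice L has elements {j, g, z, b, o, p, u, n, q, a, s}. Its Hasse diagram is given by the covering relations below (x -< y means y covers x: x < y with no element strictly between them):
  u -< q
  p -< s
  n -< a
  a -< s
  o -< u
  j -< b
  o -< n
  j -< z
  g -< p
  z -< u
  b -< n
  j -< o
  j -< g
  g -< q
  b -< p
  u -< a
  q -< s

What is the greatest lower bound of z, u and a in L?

Common lower bounds of {z, u, a}: j, z.
The greatest among these is z.

z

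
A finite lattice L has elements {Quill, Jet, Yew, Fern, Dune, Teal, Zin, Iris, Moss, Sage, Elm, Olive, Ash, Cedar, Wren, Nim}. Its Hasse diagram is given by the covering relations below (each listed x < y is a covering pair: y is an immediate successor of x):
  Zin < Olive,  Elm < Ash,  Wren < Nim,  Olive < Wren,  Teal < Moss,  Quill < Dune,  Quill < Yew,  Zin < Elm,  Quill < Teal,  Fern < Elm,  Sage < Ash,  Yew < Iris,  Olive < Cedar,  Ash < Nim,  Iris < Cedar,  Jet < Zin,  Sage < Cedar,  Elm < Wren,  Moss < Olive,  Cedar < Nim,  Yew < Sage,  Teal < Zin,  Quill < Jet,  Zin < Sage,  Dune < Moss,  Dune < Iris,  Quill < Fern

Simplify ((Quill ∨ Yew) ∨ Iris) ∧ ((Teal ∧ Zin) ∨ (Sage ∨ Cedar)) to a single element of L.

Quill ∨ Yew = Yew
Yew ∨ Iris = Iris
Teal ∧ Zin = Teal
Sage ∨ Cedar = Cedar
Teal ∨ Cedar = Cedar
Iris ∧ Cedar = Iris

Iris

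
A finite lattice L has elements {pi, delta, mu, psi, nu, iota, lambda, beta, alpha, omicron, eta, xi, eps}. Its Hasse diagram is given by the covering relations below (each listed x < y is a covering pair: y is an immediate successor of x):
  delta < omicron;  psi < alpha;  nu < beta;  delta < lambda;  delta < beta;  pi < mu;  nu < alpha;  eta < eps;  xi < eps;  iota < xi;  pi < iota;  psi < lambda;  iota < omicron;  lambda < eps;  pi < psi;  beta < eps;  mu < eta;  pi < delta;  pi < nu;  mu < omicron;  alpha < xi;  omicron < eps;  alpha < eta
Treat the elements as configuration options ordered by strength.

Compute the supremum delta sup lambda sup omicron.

eps

Common upper bounds of {delta, lambda, omicron}: eps.
The least among these is eps.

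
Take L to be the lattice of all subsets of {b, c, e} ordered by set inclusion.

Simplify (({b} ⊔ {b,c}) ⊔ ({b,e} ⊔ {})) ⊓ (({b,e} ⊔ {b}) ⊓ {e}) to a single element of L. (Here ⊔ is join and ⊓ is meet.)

{e}

{b} ∨ {b,c} = {b,c}
{b,e} ∨ {} = {b,e}
{b,c} ∨ {b,e} = {b,c,e}
{b,e} ∨ {b} = {b,e}
{b,e} ∧ {e} = {e}
{b,c,e} ∧ {e} = {e}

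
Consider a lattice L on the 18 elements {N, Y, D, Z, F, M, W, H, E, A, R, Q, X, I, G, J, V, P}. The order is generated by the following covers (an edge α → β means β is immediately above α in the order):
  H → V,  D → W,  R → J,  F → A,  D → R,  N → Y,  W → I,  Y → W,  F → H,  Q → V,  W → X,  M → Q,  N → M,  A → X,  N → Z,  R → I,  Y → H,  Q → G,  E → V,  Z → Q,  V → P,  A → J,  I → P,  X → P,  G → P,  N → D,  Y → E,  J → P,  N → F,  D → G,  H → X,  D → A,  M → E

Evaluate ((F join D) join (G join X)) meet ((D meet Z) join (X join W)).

F ∨ D = A
G ∨ X = P
A ∨ P = P
D ∧ Z = N
X ∨ W = X
N ∨ X = X
P ∧ X = X

X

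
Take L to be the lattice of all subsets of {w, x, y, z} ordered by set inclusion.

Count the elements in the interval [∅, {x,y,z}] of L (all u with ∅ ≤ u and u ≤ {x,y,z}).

The interval [∅, {x,y,z}] = {{x,y,z}, {x,y}, {x,z}, {x}, {y,z}, {y}, {z}, ∅}, which has 8 elements.

8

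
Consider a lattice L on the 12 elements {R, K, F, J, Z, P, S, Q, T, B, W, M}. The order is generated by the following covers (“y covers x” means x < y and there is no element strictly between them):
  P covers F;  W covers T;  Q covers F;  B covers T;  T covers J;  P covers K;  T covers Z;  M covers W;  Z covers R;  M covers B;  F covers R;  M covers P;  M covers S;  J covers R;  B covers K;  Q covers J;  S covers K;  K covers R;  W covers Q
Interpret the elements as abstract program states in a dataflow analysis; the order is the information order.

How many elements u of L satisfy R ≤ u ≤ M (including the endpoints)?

12

The interval [R, M] = {B, F, J, K, M, P, Q, R, S, T, W, Z}, which has 12 elements.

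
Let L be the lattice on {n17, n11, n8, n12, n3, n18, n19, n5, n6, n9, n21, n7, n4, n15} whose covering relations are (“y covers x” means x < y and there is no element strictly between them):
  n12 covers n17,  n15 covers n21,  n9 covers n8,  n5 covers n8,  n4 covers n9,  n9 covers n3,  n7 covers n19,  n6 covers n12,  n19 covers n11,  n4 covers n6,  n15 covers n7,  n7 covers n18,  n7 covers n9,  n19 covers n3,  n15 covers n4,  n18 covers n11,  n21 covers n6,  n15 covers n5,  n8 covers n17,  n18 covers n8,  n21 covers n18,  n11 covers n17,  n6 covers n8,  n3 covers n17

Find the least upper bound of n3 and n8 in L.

Common upper bounds of {n3, n8}: n15, n4, n7, n9.
The least among these is n9.

n9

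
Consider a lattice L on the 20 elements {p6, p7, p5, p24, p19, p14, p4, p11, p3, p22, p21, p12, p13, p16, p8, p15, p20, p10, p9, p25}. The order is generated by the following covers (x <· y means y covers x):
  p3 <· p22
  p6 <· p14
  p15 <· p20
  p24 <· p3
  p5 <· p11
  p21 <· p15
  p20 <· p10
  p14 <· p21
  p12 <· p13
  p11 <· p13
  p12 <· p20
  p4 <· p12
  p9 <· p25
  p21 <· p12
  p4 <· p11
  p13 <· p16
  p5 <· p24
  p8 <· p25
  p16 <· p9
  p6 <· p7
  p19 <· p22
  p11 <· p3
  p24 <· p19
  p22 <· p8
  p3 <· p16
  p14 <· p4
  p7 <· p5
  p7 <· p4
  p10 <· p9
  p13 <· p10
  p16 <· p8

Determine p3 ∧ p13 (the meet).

Common lower bounds of {p3, p13}: p11, p14, p4, p5, p6, p7.
The greatest among these is p11.

p11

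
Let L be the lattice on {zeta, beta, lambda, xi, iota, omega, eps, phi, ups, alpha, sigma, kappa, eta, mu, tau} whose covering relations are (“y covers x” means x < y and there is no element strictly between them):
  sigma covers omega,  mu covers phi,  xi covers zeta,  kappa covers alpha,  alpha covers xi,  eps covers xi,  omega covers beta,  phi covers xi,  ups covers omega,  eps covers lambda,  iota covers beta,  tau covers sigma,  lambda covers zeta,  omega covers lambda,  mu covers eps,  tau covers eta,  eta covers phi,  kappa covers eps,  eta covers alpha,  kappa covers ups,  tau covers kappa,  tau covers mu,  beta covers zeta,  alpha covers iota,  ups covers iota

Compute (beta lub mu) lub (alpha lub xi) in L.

beta ∨ mu = tau
alpha ∨ xi = alpha
tau ∨ alpha = tau

tau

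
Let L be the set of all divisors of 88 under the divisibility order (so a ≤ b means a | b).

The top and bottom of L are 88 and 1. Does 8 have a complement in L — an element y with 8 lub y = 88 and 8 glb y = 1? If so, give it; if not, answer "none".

11

Need y with 8 ∨ y = 88 and 8 ∧ y = 1.
Checking each element gives: 11.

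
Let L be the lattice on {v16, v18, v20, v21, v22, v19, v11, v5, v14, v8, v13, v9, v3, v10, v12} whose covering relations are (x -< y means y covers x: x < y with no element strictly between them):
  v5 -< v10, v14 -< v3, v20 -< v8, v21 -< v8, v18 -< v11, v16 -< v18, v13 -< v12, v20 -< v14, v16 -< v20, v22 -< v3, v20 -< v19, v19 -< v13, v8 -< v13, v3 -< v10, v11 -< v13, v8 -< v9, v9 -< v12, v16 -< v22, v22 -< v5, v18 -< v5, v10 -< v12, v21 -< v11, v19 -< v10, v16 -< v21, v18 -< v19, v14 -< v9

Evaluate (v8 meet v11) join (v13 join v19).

v13

v8 ∧ v11 = v21
v13 ∨ v19 = v13
v21 ∨ v13 = v13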